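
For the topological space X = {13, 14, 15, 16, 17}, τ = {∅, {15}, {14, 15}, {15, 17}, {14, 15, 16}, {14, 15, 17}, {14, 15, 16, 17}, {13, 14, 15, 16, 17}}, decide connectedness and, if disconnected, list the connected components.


(X, τ) is connected.

Find clopen sets (U ∈ τ with X ∖ U ∈ τ):
  U = ∅, X ∖ U = {13, 14, 15, 16, 17} — both open, so U is clopen.
  U = {13, 14, 15, 16, 17}, X ∖ U = ∅ — both open, so U is clopen.
Only trivial clopens (∅ and X) exist, so (X, τ) is connected.
Compute connected components by grouping points that agree on all clopens:
  component: {13, 14, 15, 16, 17}


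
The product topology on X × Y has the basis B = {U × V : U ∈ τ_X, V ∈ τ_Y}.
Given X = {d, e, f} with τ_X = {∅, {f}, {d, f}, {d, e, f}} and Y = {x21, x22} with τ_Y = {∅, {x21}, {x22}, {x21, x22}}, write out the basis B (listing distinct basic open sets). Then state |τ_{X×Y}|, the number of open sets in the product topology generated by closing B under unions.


Basis B = {∅ × ∅, {f} × {x21}, {f} × {x22}, {d, f} × {x21}, {d, f} × {x22}, {f} × {x21, x22}, {d, e, f} × {x21}, {d, e, f} × {x22}, {d, f} × {x21, x22}, {d, e, f} × {x21, x22}}; |τ_{X×Y}| = 16.

Enumerate products U × V with U ∈ τ_X, V ∈ τ_Y (deduplicated):
  ∅ × ∅ = {} (∅)
  {f} × {x21} = {(f,x21)}
  {f} × {x22} = {(f,x22)}
  {d, f} × {x21} = {(d,x21), (f,x21)}
  {d, f} × {x22} = {(d,x22), (f,x22)}
  {f} × {x21, x22} = {(f,x21), (f,x22)}
  {d, e, f} × {x21} = {(d,x21), (e,x21), (f,x21)}
  {d, e, f} × {x22} = {(d,x22), (e,x22), (f,x22)}
  {d, f} × {x21, x22} = {(d,x21), (d,x22), (f,x21), (f,x22)}
  {d, e, f} × {x21, x22} = {(d,x21), (d,x22), (e,x21), (e,x22), (f,x21), (f,x22)}
These 10 distinct sets form the basis B.
Close under arbitrary unions to get τ_{X×Y}; counting gives |τ_{X×Y}| = 16.


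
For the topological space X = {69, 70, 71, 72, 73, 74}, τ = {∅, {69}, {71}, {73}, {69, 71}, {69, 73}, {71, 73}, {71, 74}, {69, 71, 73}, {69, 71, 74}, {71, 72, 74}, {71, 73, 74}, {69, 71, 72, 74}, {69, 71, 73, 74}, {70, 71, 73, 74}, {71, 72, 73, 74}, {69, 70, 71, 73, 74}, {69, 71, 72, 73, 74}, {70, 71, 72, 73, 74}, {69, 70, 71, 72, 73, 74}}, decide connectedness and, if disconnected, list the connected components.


(X, τ) is disconnected; components = [{69}, {70, 71, 72, 73, 74}].

Find clopen sets (U ∈ τ with X ∖ U ∈ τ):
  U = ∅, X ∖ U = {69, 70, 71, 72, 73, 74} — both open, so U is clopen.
  U = {69}, X ∖ U = {70, 71, 72, 73, 74} — both open, so U is clopen.
  U = {70, 71, 72, 73, 74}, X ∖ U = {69} — both open, so U is clopen.
  U = {69, 70, 71, 72, 73, 74}, X ∖ U = ∅ — both open, so U is clopen.
Nontrivial clopen(s) exist: e.g. {70, 71, 72, 73, 74}. So (X, τ) is disconnected.
Compute connected components by grouping points that agree on all clopens:
  component: {69}
  component: {70, 71, 72, 73, 74}


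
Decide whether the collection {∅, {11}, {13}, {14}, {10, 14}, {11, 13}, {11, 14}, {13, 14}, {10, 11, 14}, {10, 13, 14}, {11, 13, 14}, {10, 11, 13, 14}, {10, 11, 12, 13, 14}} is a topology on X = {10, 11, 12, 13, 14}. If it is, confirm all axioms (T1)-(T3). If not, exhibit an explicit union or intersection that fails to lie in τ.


τ IS a topology on X.

Axiom (T1): ∅ ∈ τ? Yes; X ∈ τ? Yes.
Axiom (T2/T3): check pairwise unions and intersections of members of τ.
All pairwise intersections and unions checked — each lies in τ. Therefore τ satisfies (T1), (T2), (T3): it IS a topology on X.


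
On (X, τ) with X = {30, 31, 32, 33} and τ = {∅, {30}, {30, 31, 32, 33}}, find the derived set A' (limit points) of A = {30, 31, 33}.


A' = {31, 32, 33}

For each x ∈ X, list the open sets U ∈ τ with x ∈ U, then check whether U ∩ (A ∖ {x}) ≠ ∅ for every such U.
  x = 30: open {30} ∋ x has {30} ∩ (A ∖ {30}) = ∅, so x is NOT a limit point.
  x = 31: opens ∋ x are {30, 31, 32, 33}; each meets A ∖ {31}, so x IS a limit point.
  x = 32: opens ∋ x are {30, 31, 32, 33}; each meets A ∖ {32}, so x IS a limit point.
  x = 33: opens ∋ x are {30, 31, 32, 33}; each meets A ∖ {33}, so x IS a limit point.
Collecting: A' = {31, 32, 33}.


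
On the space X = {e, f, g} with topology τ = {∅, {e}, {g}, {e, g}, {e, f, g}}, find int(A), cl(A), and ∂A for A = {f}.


int(A) = ∅, cl(A) = {f}, ∂A = {f}.

Closed sets in (X, τ) are complements of opens:
  closed(X, τ) = {∅, {f}, {e, f}, {f, g}, {e, f, g}}.
int(A) = ⋃ {U ∈ τ : U ⊆ A}. Opens contained in A: ∅.
Taking the union of these: int(A) = ∅.
cl(A) = ⋂ {C closed : A ⊆ C}. Closed sets containing A: {f}, {e, f}, {f, g}, {e, f, g}.
Intersecting these: cl(A) = {f}.
∂A = cl(A) ∖ int(A) = {f} ∖ ∅ = {f}.


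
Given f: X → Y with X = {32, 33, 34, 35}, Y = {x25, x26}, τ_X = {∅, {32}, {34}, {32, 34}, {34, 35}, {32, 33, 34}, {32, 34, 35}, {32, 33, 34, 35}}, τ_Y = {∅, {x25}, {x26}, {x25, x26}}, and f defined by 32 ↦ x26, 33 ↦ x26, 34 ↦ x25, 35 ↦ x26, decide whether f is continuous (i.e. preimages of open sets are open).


f is NOT continuous.

Compute f^{-1}(U) for each U ∈ τ_Y:
  U = ∅: f^{-1}(U) = ∅ ∈ τ_X ✓.
  U = {x25}: f^{-1}(U) = {34} ∈ τ_X ✓.
  U = {x26}: f^{-1}(U) = {32, 33, 35} ∉ τ_X ✗.
  U = {x25, x26}: f^{-1}(U) = {32, 33, 34, 35} ∈ τ_X ✓.
Found U = {x26} with f^{-1}(U) = {32, 33, 35} not in τ_X. Therefore f is NOT continuous.


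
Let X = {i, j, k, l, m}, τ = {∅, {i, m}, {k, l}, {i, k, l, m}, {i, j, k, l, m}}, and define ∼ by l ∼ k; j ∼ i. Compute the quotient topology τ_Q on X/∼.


X/∼ = {[i=j], [k=l], [m]}; |τ_Q| = 3.

Equivalence classes: [i=j], [k=l], [m].
Quotient map π: X → X/∼ sends i ↦ [i=j], j ↦ [i=j], k ↦ [k=l], l ↦ [k=l], m ↦ [m].
For each subset V ⊆ X/∼, compute π^{-1}(V) ⊆ X and check whether π^{-1}(V) ∈ τ. V is open in τ_Q iff π^{-1}(V) ∈ τ.
  V = {}: π^{-1}(V) = ∅ ∈ τ ✓.
  V = {[i=j]}: π^{-1}(V) = {i, j} ∉ τ ✗.
  V = {[k=l]}: π^{-1}(V) = {k, l} ∈ τ ✓.
  V = {[i=j], [k=l]}: π^{-1}(V) = {i, j, k, l} ∉ τ ✗.
  V = {[m]}: π^{-1}(V) = {m} ∉ τ ✗.
  V = {[i=j], [m]}: π^{-1}(V) = {i, j, m} ∉ τ ✗.
  V = {[k=l], [m]}: π^{-1}(V) = {k, l, m} ∉ τ ✗.
  V = {[i=j], [k=l], [m]}: π^{-1}(V) = {i, j, k, l, m} ∈ τ ✓.
Open sets in the quotient: τ_Q = {{}, {[k=l]}, {[i=j], [k=l], [m]}} (3 elements).


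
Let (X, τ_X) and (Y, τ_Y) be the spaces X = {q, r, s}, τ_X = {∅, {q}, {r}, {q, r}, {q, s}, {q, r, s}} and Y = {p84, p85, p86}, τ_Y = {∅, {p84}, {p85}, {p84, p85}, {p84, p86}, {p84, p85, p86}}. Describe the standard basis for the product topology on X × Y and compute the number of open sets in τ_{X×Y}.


Basis B = {∅ × ∅, {q} × {p84}, {q} × {p85}, {r} × {p84}, {r} × {p85}, {q} × {p84, p85}, {q} × {p84, p86}, {q, r} × {p84}, {q, s} × {p84}, {q, r} × {p85}, {q, s} × {p85}, {r} × {p84, p85}, {r} × {p84, p86}, {q} × {p84, p85, p86}, {q, r, s} × {p84}, {q, r, s} × {p85}, {r} × {p84, p85, p86}, {q, r} × {p84, p85}, {q, s} × {p84, p85}, {q, r} × {p84, p86}, {q, s} × {p84, p86}, {q, r} × {p84, p85, p86}, {q, s} × {p84, p85, p86}, {q, r, s} × {p84, p85}, {q, r, s} × {p84, p86}, {q, r, s} × {p84, p85, p86}}; |τ_{X×Y}| = 108.

Enumerate products U × V with U ∈ τ_X, V ∈ τ_Y (deduplicated):
  ∅ × ∅ = {} (∅)
  {q} × {p84} = {(q,p84)}
  {q} × {p85} = {(q,p85)}
  {r} × {p84} = {(r,p84)}
  {r} × {p85} = {(r,p85)}
  {q} × {p84, p85} = {(q,p84), (q,p85)}
  {q} × {p84, p86} = {(q,p84), (q,p86)}
  {q, r} × {p84} = {(q,p84), (r,p84)}
  {q, s} × {p84} = {(q,p84), (s,p84)}
  {q, r} × {p85} = {(q,p85), (r,p85)}
  {q, s} × {p85} = {(q,p85), (s,p85)}
  {r} × {p84, p85} = {(r,p84), (r,p85)}
  {r} × {p84, p86} = {(r,p84), (r,p86)}
  {q} × {p84, p85, p86} = {(q,p84), (q,p85), (q,p86)}
  {q, r, s} × {p84} = {(q,p84), (r,p84), (s,p84)}
  {q, r, s} × {p85} = {(q,p85), (r,p85), (s,p85)}
  {r} × {p84, p85, p86} = {(r,p84), (r,p85), (r,p86)}
  {q, r} × {p84, p85} = {(q,p84), (q,p85), (r,p84), (r,p85)}
  {q, s} × {p84, p85} = {(q,p84), (q,p85), (s,p84), (s,p85)}
  {q, r} × {p84, p86} = {(q,p84), (q,p86), (r,p84), (r,p86)}
  {q, s} × {p84, p86} = {(q,p84), (q,p86), (s,p84), (s,p86)}
  {q, r} × {p84, p85, p86} = {(q,p84), (q,p85), (q,p86), (r,p84), (r,p85), (r,p86)}
  {q, s} × {p84, p85, p86} = {(q,p84), (q,p85), (q,p86), (s,p84), (s,p85), (s,p86)}
  {q, r, s} × {p84, p85} = {(q,p84), (q,p85), (r,p84), (r,p85), (s,p84), (s,p85)}
  {q, r, s} × {p84, p86} = {(q,p84), (q,p86), (r,p84), (r,p86), (s,p84), (s,p86)}
  {q, r, s} × {p84, p85, p86} = {(q,p84), (q,p85), (q,p86), (r,p84), (r,p85), (r,p86), (s,p84), (s,p85), (s,p86)}
These 26 distinct sets form the basis B.
Close under arbitrary unions to get τ_{X×Y}; counting gives |τ_{X×Y}| = 108.


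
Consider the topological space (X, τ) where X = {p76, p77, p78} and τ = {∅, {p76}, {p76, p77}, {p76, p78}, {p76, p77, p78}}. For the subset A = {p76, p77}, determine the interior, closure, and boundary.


int(A) = {p76, p77}, cl(A) = {p76, p77, p78}, ∂A = {p78}.

Closed sets in (X, τ) are complements of opens:
  closed(X, τ) = {∅, {p77}, {p78}, {p77, p78}, {p76, p77, p78}}.
int(A) = ⋃ {U ∈ τ : U ⊆ A}. Opens contained in A: ∅, {p76}, {p76, p77}.
Taking the union of these: int(A) = {p76, p77}.
cl(A) = ⋂ {C closed : A ⊆ C}. Closed sets containing A: {p76, p77, p78}.
Intersecting these: cl(A) = {p76, p77, p78}.
∂A = cl(A) ∖ int(A) = {p76, p77, p78} ∖ {p76, p77} = {p78}.


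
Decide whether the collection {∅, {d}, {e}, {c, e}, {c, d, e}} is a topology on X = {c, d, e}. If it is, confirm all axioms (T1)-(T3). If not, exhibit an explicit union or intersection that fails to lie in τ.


τ is NOT a topology on X.

Axiom (T1): ∅ ∈ τ? Yes; X ∈ τ? Yes.
Axiom (T2/T3): check pairwise unions and intersections of members of τ.
Counterexample for (T2): {d} ∪ {e} = {d, e} ∉ τ. Therefore τ is NOT a topology.


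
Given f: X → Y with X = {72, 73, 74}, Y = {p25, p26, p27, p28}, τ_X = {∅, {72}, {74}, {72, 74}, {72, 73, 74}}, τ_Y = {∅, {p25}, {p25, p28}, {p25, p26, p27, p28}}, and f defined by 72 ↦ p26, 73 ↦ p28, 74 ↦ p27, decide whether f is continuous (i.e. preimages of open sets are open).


f is NOT continuous.

Compute f^{-1}(U) for each U ∈ τ_Y:
  U = ∅: f^{-1}(U) = ∅ ∈ τ_X ✓.
  U = {p25}: f^{-1}(U) = ∅ ∈ τ_X ✓.
  U = {p25, p28}: f^{-1}(U) = {73} ∉ τ_X ✗.
  U = {p25, p26, p27, p28}: f^{-1}(U) = {72, 73, 74} ∈ τ_X ✓.
Found U = {p25, p28} with f^{-1}(U) = {73} not in τ_X. Therefore f is NOT continuous.


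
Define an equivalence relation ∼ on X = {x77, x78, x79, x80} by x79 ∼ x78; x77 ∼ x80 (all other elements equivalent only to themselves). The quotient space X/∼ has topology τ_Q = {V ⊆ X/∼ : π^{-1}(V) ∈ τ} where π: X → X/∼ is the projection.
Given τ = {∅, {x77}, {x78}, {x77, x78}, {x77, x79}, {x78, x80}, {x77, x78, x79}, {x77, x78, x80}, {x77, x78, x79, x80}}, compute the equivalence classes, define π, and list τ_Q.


X/∼ = {[x77=x80], [x78=x79]}; |τ_Q| = 2.

Equivalence classes: [x77=x80], [x78=x79].
Quotient map π: X → X/∼ sends x77 ↦ [x77=x80], x78 ↦ [x78=x79], x79 ↦ [x78=x79], x80 ↦ [x77=x80].
For each subset V ⊆ X/∼, compute π^{-1}(V) ⊆ X and check whether π^{-1}(V) ∈ τ. V is open in τ_Q iff π^{-1}(V) ∈ τ.
  V = {}: π^{-1}(V) = ∅ ∈ τ ✓.
  V = {[x77=x80]}: π^{-1}(V) = {x77, x80} ∉ τ ✗.
  V = {[x78=x79]}: π^{-1}(V) = {x78, x79} ∉ τ ✗.
  V = {[x77=x80], [x78=x79]}: π^{-1}(V) = {x77, x78, x79, x80} ∈ τ ✓.
Open sets in the quotient: τ_Q = {{}, {[x77=x80], [x78=x79]}} (2 elements).


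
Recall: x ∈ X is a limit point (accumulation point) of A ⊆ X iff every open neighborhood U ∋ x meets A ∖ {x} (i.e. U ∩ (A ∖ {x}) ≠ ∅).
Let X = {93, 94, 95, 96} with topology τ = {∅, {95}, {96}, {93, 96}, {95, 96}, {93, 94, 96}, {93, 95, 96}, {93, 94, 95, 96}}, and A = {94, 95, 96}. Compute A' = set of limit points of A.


A' = {93, 94}

For each x ∈ X, list the open sets U ∈ τ with x ∈ U, then check whether U ∩ (A ∖ {x}) ≠ ∅ for every such U.
  x = 93: opens ∋ x are {93, 96}, {93, 94, 96}, {93, 95, 96}, {93, 94, 95, 96}; each meets A ∖ {93}, so x IS a limit point.
  x = 94: opens ∋ x are {93, 94, 96}, {93, 94, 95, 96}; each meets A ∖ {94}, so x IS a limit point.
  x = 95: open {95} ∋ x has {95} ∩ (A ∖ {95}) = ∅, so x is NOT a limit point.
  x = 96: open {96} ∋ x has {96} ∩ (A ∖ {96}) = ∅, so x is NOT a limit point.
Collecting: A' = {93, 94}.


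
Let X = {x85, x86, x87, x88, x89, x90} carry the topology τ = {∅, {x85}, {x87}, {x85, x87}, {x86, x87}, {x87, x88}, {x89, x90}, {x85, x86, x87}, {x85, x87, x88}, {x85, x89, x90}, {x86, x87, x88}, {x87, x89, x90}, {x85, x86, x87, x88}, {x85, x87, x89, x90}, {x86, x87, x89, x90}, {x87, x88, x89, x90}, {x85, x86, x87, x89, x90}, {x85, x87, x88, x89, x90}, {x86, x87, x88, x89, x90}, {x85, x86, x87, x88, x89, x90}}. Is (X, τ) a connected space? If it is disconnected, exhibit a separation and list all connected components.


(X, τ) is disconnected; components = [{x85}, {x89, x90}, {x86, x87, x88}].

Find clopen sets (U ∈ τ with X ∖ U ∈ τ):
  U = ∅, X ∖ U = {x85, x86, x87, x88, x89, x90} — both open, so U is clopen.
  U = {x85}, X ∖ U = {x86, x87, x88, x89, x90} — both open, so U is clopen.
  U = {x89, x90}, X ∖ U = {x85, x86, x87, x88} — both open, so U is clopen.
  U = {x85, x89, x90}, X ∖ U = {x86, x87, x88} — both open, so U is clopen.
  U = {x86, x87, x88}, X ∖ U = {x85, x89, x90} — both open, so U is clopen.
  U = {x85, x86, x87, x88}, X ∖ U = {x89, x90} — both open, so U is clopen.
  U = {x86, x87, x88, x89, x90}, X ∖ U = {x85} — both open, so U is clopen.
  U = {x85, x86, x87, x88, x89, x90}, X ∖ U = ∅ — both open, so U is clopen.
Nontrivial clopen(s) exist: e.g. {x85}. So (X, τ) is disconnected.
Compute connected components by grouping points that agree on all clopens:
  component: {x85}
  component: {x89, x90}
  component: {x86, x87, x88}


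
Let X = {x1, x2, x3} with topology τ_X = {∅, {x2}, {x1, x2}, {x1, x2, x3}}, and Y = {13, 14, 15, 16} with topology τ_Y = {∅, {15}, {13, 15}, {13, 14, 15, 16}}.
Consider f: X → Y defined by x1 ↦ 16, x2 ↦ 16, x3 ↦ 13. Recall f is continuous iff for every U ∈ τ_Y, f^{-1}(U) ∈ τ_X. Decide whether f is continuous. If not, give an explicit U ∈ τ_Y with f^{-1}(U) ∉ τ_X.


f is NOT continuous.

Compute f^{-1}(U) for each U ∈ τ_Y:
  U = ∅: f^{-1}(U) = ∅ ∈ τ_X ✓.
  U = {15}: f^{-1}(U) = ∅ ∈ τ_X ✓.
  U = {13, 15}: f^{-1}(U) = {x3} ∉ τ_X ✗.
  U = {13, 14, 15, 16}: f^{-1}(U) = {x1, x2, x3} ∈ τ_X ✓.
Found U = {13, 15} with f^{-1}(U) = {x3} not in τ_X. Therefore f is NOT continuous.


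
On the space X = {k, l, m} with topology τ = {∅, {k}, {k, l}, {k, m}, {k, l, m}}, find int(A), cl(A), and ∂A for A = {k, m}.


int(A) = {k, m}, cl(A) = {k, l, m}, ∂A = {l}.

Closed sets in (X, τ) are complements of opens:
  closed(X, τ) = {∅, {l}, {m}, {l, m}, {k, l, m}}.
int(A) = ⋃ {U ∈ τ : U ⊆ A}. Opens contained in A: ∅, {k}, {k, m}.
Taking the union of these: int(A) = {k, m}.
cl(A) = ⋂ {C closed : A ⊆ C}. Closed sets containing A: {k, l, m}.
Intersecting these: cl(A) = {k, l, m}.
∂A = cl(A) ∖ int(A) = {k, l, m} ∖ {k, m} = {l}.


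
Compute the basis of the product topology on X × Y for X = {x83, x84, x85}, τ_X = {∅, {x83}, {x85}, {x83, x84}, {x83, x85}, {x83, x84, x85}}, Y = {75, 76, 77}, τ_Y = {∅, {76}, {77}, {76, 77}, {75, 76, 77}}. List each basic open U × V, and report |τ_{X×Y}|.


Basis B = {∅ × ∅, {x83} × {76}, {x83} × {77}, {x85} × {76}, {x85} × {77}, {x83} × {76, 77}, {x83, x84} × {76}, {x83, x85} × {76}, {x83, x84} × {77}, {x83, x85} × {77}, {x85} × {76, 77}, {x83} × {75, 76, 77}, {x83, x84, x85} × {76}, {x83, x84, x85} × {77}, {x85} × {75, 76, 77}, {x83, x84} × {76, 77}, {x83, x85} × {76, 77}, {x83, x84} × {75, 76, 77}, {x83, x85} × {75, 76, 77}, {x83, x84, x85} × {76, 77}, {x83, x84, x85} × {75, 76, 77}}; |τ_{X×Y}| = 70.

Enumerate products U × V with U ∈ τ_X, V ∈ τ_Y (deduplicated):
  ∅ × ∅ = {} (∅)
  {x83} × {76} = {(x83,76)}
  {x83} × {77} = {(x83,77)}
  {x85} × {76} = {(x85,76)}
  {x85} × {77} = {(x85,77)}
  {x83} × {76, 77} = {(x83,76), (x83,77)}
  {x83, x84} × {76} = {(x83,76), (x84,76)}
  {x83, x85} × {76} = {(x83,76), (x85,76)}
  {x83, x84} × {77} = {(x83,77), (x84,77)}
  {x83, x85} × {77} = {(x83,77), (x85,77)}
  {x85} × {76, 77} = {(x85,76), (x85,77)}
  {x83} × {75, 76, 77} = {(x83,75), (x83,76), (x83,77)}
  {x83, x84, x85} × {76} = {(x83,76), (x84,76), (x85,76)}
  {x83, x84, x85} × {77} = {(x83,77), (x84,77), (x85,77)}
  {x85} × {75, 76, 77} = {(x85,75), (x85,76), (x85,77)}
  {x83, x84} × {76, 77} = {(x83,76), (x83,77), (x84,76), (x84,77)}
  {x83, x85} × {76, 77} = {(x83,76), (x83,77), (x85,76), (x85,77)}
  {x83, x84} × {75, 76, 77} = {(x83,75), (x83,76), (x83,77), (x84,75), (x84,76), (x84,77)}
  {x83, x85} × {75, 76, 77} = {(x83,75), (x83,76), (x83,77), (x85,75), (x85,76), (x85,77)}
  {x83, x84, x85} × {76, 77} = {(x83,76), (x83,77), (x84,76), (x84,77), (x85,76), (x85,77)}
  {x83, x84, x85} × {75, 76, 77} = {(x83,75), (x83,76), (x83,77), (x84,75), (x84,76), (x84,77), (x85,75), (x85,76), (x85,77)}
These 21 distinct sets form the basis B.
Close under arbitrary unions to get τ_{X×Y}; counting gives |τ_{X×Y}| = 70.


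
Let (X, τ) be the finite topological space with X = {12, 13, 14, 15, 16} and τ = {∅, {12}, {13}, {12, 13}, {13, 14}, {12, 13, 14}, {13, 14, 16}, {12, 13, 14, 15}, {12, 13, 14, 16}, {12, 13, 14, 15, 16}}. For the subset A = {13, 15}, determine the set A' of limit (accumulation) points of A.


A' = {14, 15, 16}

For each x ∈ X, list the open sets U ∈ τ with x ∈ U, then check whether U ∩ (A ∖ {x}) ≠ ∅ for every such U.
  x = 12: open {12} ∋ x has {12} ∩ (A ∖ {12}) = ∅, so x is NOT a limit point.
  x = 13: open {13} ∋ x has {13} ∩ (A ∖ {13}) = ∅, so x is NOT a limit point.
  x = 14: opens ∋ x are {13, 14}, {12, 13, 14}, {13, 14, 16}, {12, 13, 14, 15}, {12, 13, 14, 16}, {12, 13, 14, 15, 16}; each meets A ∖ {14}, so x IS a limit point.
  x = 15: opens ∋ x are {12, 13, 14, 15}, {12, 13, 14, 15, 16}; each meets A ∖ {15}, so x IS a limit point.
  x = 16: opens ∋ x are {13, 14, 16}, {12, 13, 14, 16}, {12, 13, 14, 15, 16}; each meets A ∖ {16}, so x IS a limit point.
Collecting: A' = {14, 15, 16}.


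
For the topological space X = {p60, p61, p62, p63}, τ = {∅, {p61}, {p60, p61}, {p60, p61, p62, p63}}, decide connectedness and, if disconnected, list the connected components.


(X, τ) is connected.

Find clopen sets (U ∈ τ with X ∖ U ∈ τ):
  U = ∅, X ∖ U = {p60, p61, p62, p63} — both open, so U is clopen.
  U = {p60, p61, p62, p63}, X ∖ U = ∅ — both open, so U is clopen.
Only trivial clopens (∅ and X) exist, so (X, τ) is connected.
Compute connected components by grouping points that agree on all clopens:
  component: {p60, p61, p62, p63}


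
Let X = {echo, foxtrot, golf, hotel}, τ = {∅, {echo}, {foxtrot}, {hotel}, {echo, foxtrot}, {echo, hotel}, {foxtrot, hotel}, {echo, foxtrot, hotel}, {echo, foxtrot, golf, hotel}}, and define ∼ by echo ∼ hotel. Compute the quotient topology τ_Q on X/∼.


X/∼ = {[echo=hotel], [foxtrot], [golf]}; |τ_Q| = 5.

Equivalence classes: [echo=hotel], [foxtrot], [golf].
Quotient map π: X → X/∼ sends echo ↦ [echo=hotel], foxtrot ↦ [foxtrot], golf ↦ [golf], hotel ↦ [echo=hotel].
For each subset V ⊆ X/∼, compute π^{-1}(V) ⊆ X and check whether π^{-1}(V) ∈ τ. V is open in τ_Q iff π^{-1}(V) ∈ τ.
  V = {}: π^{-1}(V) = ∅ ∈ τ ✓.
  V = {[echo=hotel]}: π^{-1}(V) = {echo, hotel} ∈ τ ✓.
  V = {[foxtrot]}: π^{-1}(V) = {foxtrot} ∈ τ ✓.
  V = {[echo=hotel], [foxtrot]}: π^{-1}(V) = {echo, foxtrot, hotel} ∈ τ ✓.
  V = {[golf]}: π^{-1}(V) = {golf} ∉ τ ✗.
  V = {[echo=hotel], [golf]}: π^{-1}(V) = {echo, golf, hotel} ∉ τ ✗.
  V = {[foxtrot], [golf]}: π^{-1}(V) = {foxtrot, golf} ∉ τ ✗.
  V = {[echo=hotel], [foxtrot], [golf]}: π^{-1}(V) = {echo, foxtrot, golf, hotel} ∈ τ ✓.
Open sets in the quotient: τ_Q = {{}, {[echo=hotel]}, {[foxtrot]}, {[echo=hotel], [foxtrot]}, {[echo=hotel], [foxtrot], [golf]}} (5 elements).


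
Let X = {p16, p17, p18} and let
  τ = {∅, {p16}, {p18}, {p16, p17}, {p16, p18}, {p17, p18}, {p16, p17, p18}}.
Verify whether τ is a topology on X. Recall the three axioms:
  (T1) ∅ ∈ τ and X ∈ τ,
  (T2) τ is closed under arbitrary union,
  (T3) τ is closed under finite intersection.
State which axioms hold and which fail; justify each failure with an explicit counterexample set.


τ is NOT a topology on X.

Axiom (T1): ∅ ∈ τ? Yes; X ∈ τ? Yes.
Axiom (T2/T3): check pairwise unions and intersections of members of τ.
Counterexample for (T3): {p16, p17} ∩ {p17, p18} = {p17} ∉ τ. Therefore τ is NOT a topology.


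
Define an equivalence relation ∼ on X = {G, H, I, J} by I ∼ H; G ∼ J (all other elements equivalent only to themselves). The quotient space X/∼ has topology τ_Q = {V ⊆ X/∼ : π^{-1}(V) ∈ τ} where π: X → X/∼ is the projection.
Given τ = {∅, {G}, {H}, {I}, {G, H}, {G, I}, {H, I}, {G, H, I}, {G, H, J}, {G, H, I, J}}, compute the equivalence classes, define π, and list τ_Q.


X/∼ = {[G=J], [H=I]}; |τ_Q| = 3.

Equivalence classes: [G=J], [H=I].
Quotient map π: X → X/∼ sends G ↦ [G=J], H ↦ [H=I], I ↦ [H=I], J ↦ [G=J].
For each subset V ⊆ X/∼, compute π^{-1}(V) ⊆ X and check whether π^{-1}(V) ∈ τ. V is open in τ_Q iff π^{-1}(V) ∈ τ.
  V = {}: π^{-1}(V) = ∅ ∈ τ ✓.
  V = {[G=J]}: π^{-1}(V) = {G, J} ∉ τ ✗.
  V = {[H=I]}: π^{-1}(V) = {H, I} ∈ τ ✓.
  V = {[G=J], [H=I]}: π^{-1}(V) = {G, H, I, J} ∈ τ ✓.
Open sets in the quotient: τ_Q = {{}, {[H=I]}, {[G=J], [H=I]}} (3 elements).


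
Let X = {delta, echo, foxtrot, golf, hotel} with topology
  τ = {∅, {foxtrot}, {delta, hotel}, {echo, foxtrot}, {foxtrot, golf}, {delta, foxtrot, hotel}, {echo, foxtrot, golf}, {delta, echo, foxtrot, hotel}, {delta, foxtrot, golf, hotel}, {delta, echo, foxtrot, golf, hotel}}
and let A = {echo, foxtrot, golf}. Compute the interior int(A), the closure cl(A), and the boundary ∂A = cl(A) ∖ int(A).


int(A) = {echo, foxtrot, golf}, cl(A) = {echo, foxtrot, golf}, ∂A = ∅.

Closed sets in (X, τ) are complements of opens:
  closed(X, τ) = {∅, {echo}, {golf}, {delta, hotel}, {echo, golf}, {delta, echo, hotel}, {delta, golf, hotel}, {echo, foxtrot, golf}, {delta, echo, golf, hotel}, {delta, echo, foxtrot, golf, hotel}}.
int(A) = ⋃ {U ∈ τ : U ⊆ A}. Opens contained in A: ∅, {foxtrot}, {echo, foxtrot}, {foxtrot, golf}, {echo, foxtrot, golf}.
Taking the union of these: int(A) = {echo, foxtrot, golf}.
cl(A) = ⋂ {C closed : A ⊆ C}. Closed sets containing A: {echo, foxtrot, golf}, {delta, echo, foxtrot, golf, hotel}.
Intersecting these: cl(A) = {echo, foxtrot, golf}.
∂A = cl(A) ∖ int(A) = {echo, foxtrot, golf} ∖ {echo, foxtrot, golf} = ∅.


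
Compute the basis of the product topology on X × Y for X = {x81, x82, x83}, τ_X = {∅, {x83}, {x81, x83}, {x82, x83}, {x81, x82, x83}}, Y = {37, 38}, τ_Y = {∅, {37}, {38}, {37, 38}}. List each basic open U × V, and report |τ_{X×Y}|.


Basis B = {∅ × ∅, {x83} × {37}, {x83} × {38}, {x81, x83} × {37}, {x81, x83} × {38}, {x82, x83} × {37}, {x82, x83} × {38}, {x83} × {37, 38}, {x81, x82, x83} × {37}, {x81, x82, x83} × {38}, {x81, x83} × {37, 38}, {x82, x83} × {37, 38}, {x81, x82, x83} × {37, 38}}; |τ_{X×Y}| = 25.

Enumerate products U × V with U ∈ τ_X, V ∈ τ_Y (deduplicated):
  ∅ × ∅ = {} (∅)
  {x83} × {37} = {(x83,37)}
  {x83} × {38} = {(x83,38)}
  {x81, x83} × {37} = {(x81,37), (x83,37)}
  {x81, x83} × {38} = {(x81,38), (x83,38)}
  {x82, x83} × {37} = {(x82,37), (x83,37)}
  {x82, x83} × {38} = {(x82,38), (x83,38)}
  {x83} × {37, 38} = {(x83,37), (x83,38)}
  {x81, x82, x83} × {37} = {(x81,37), (x82,37), (x83,37)}
  {x81, x82, x83} × {38} = {(x81,38), (x82,38), (x83,38)}
  {x81, x83} × {37, 38} = {(x81,37), (x81,38), (x83,37), (x83,38)}
  {x82, x83} × {37, 38} = {(x82,37), (x82,38), (x83,37), (x83,38)}
  {x81, x82, x83} × {37, 38} = {(x81,37), (x81,38), (x82,37), (x82,38), (x83,37), (x83,38)}
These 13 distinct sets form the basis B.
Close under arbitrary unions to get τ_{X×Y}; counting gives |τ_{X×Y}| = 25.


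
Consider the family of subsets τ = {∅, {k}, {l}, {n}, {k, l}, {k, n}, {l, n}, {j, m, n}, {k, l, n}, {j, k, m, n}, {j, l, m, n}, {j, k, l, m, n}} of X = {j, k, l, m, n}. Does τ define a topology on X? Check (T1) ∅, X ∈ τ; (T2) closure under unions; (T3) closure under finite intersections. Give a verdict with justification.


τ IS a topology on X.

Axiom (T1): ∅ ∈ τ? Yes; X ∈ τ? Yes.
Axiom (T2/T3): check pairwise unions and intersections of members of τ.
All pairwise intersections and unions checked — each lies in τ. Therefore τ satisfies (T1), (T2), (T3): it IS a topology on X.


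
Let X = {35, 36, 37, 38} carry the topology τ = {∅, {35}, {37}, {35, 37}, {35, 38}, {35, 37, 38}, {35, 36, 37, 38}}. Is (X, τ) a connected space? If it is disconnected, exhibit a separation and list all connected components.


(X, τ) is connected.

Find clopen sets (U ∈ τ with X ∖ U ∈ τ):
  U = ∅, X ∖ U = {35, 36, 37, 38} — both open, so U is clopen.
  U = {35, 36, 37, 38}, X ∖ U = ∅ — both open, so U is clopen.
Only trivial clopens (∅ and X) exist, so (X, τ) is connected.
Compute connected components by grouping points that agree on all clopens:
  component: {35, 36, 37, 38}


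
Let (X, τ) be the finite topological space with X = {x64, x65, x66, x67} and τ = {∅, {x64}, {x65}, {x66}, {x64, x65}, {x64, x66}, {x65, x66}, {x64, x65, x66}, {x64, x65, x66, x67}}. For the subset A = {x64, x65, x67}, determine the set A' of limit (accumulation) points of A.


A' = {x67}

For each x ∈ X, list the open sets U ∈ τ with x ∈ U, then check whether U ∩ (A ∖ {x}) ≠ ∅ for every such U.
  x = x64: open {x64} ∋ x has {x64} ∩ (A ∖ {x64}) = ∅, so x is NOT a limit point.
  x = x65: open {x65} ∋ x has {x65} ∩ (A ∖ {x65}) = ∅, so x is NOT a limit point.
  x = x66: open {x66} ∋ x has {x66} ∩ (A ∖ {x66}) = ∅, so x is NOT a limit point.
  x = x67: opens ∋ x are {x64, x65, x66, x67}; each meets A ∖ {x67}, so x IS a limit point.
Collecting: A' = {x67}.


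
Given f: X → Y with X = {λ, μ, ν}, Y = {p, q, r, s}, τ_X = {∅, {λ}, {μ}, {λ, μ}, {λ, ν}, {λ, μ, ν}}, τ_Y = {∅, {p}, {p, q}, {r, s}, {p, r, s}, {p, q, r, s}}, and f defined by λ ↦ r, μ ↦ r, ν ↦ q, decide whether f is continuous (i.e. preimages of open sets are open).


f is NOT continuous.

Compute f^{-1}(U) for each U ∈ τ_Y:
  U = ∅: f^{-1}(U) = ∅ ∈ τ_X ✓.
  U = {p}: f^{-1}(U) = ∅ ∈ τ_X ✓.
  U = {p, q}: f^{-1}(U) = {ν} ∉ τ_X ✗.
  U = {r, s}: f^{-1}(U) = {λ, μ} ∈ τ_X ✓.
  U = {p, r, s}: f^{-1}(U) = {λ, μ} ∈ τ_X ✓.
  U = {p, q, r, s}: f^{-1}(U) = {λ, μ, ν} ∈ τ_X ✓.
Found U = {p, q} with f^{-1}(U) = {ν} not in τ_X. Therefore f is NOT continuous.


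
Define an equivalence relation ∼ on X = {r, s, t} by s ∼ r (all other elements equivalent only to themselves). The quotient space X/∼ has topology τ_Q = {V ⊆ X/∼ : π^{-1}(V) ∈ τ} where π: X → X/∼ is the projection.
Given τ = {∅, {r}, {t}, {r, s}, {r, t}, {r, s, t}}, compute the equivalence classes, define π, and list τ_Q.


X/∼ = {[r=s], [t]}; |τ_Q| = 4.

Equivalence classes: [r=s], [t].
Quotient map π: X → X/∼ sends r ↦ [r=s], s ↦ [r=s], t ↦ [t].
For each subset V ⊆ X/∼, compute π^{-1}(V) ⊆ X and check whether π^{-1}(V) ∈ τ. V is open in τ_Q iff π^{-1}(V) ∈ τ.
  V = {}: π^{-1}(V) = ∅ ∈ τ ✓.
  V = {[r=s]}: π^{-1}(V) = {r, s} ∈ τ ✓.
  V = {[t]}: π^{-1}(V) = {t} ∈ τ ✓.
  V = {[r=s], [t]}: π^{-1}(V) = {r, s, t} ∈ τ ✓.
Open sets in the quotient: τ_Q = {{}, {[r=s]}, {[t]}, {[r=s], [t]}} (4 elements).


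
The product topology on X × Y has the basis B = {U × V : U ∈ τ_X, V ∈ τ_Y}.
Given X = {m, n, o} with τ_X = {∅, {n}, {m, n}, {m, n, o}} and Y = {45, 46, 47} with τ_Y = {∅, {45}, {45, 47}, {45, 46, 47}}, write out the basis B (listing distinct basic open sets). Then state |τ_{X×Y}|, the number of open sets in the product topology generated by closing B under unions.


Basis B = {∅ × ∅, {n} × {45}, {m, n} × {45}, {n} × {45, 47}, {m, n, o} × {45}, {n} × {45, 46, 47}, {m, n} × {45, 47}, {m, n} × {45, 46, 47}, {m, n, o} × {45, 47}, {m, n, o} × {45, 46, 47}}; |τ_{X×Y}| = 20.

Enumerate products U × V with U ∈ τ_X, V ∈ τ_Y (deduplicated):
  ∅ × ∅ = {} (∅)
  {n} × {45} = {(n,45)}
  {m, n} × {45} = {(m,45), (n,45)}
  {n} × {45, 47} = {(n,45), (n,47)}
  {m, n, o} × {45} = {(m,45), (n,45), (o,45)}
  {n} × {45, 46, 47} = {(n,45), (n,46), (n,47)}
  {m, n} × {45, 47} = {(m,45), (m,47), (n,45), (n,47)}
  {m, n} × {45, 46, 47} = {(m,45), (m,46), (m,47), (n,45), (n,46), (n,47)}
  {m, n, o} × {45, 47} = {(m,45), (m,47), (n,45), (n,47), (o,45), (o,47)}
  {m, n, o} × {45, 46, 47} = {(m,45), (m,46), (m,47), (n,45), (n,46), (n,47), (o,45), (o,46), (o,47)}
These 10 distinct sets form the basis B.
Close under arbitrary unions to get τ_{X×Y}; counting gives |τ_{X×Y}| = 20.


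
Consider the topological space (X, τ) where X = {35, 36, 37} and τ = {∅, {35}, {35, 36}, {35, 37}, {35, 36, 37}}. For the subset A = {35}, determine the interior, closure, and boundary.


int(A) = {35}, cl(A) = {35, 36, 37}, ∂A = {36, 37}.

Closed sets in (X, τ) are complements of opens:
  closed(X, τ) = {∅, {36}, {37}, {36, 37}, {35, 36, 37}}.
int(A) = ⋃ {U ∈ τ : U ⊆ A}. Opens contained in A: ∅, {35}.
Taking the union of these: int(A) = {35}.
cl(A) = ⋂ {C closed : A ⊆ C}. Closed sets containing A: {35, 36, 37}.
Intersecting these: cl(A) = {35, 36, 37}.
∂A = cl(A) ∖ int(A) = {35, 36, 37} ∖ {35} = {36, 37}.


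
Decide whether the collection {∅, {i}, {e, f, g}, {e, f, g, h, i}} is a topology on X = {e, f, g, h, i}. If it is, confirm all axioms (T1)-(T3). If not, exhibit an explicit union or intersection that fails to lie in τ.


τ is NOT a topology on X.

Axiom (T1): ∅ ∈ τ? Yes; X ∈ τ? Yes.
Axiom (T2/T3): check pairwise unions and intersections of members of τ.
Counterexample for (T2): {i} ∪ {e, f, g} = {e, f, g, i} ∉ τ. Therefore τ is NOT a topology.


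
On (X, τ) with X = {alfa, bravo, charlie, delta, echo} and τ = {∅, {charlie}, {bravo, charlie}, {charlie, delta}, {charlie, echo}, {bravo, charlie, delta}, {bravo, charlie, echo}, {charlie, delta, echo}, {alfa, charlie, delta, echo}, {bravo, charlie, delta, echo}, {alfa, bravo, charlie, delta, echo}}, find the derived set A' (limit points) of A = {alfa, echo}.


A' = {alfa}

For each x ∈ X, list the open sets U ∈ τ with x ∈ U, then check whether U ∩ (A ∖ {x}) ≠ ∅ for every such U.
  x = alfa: opens ∋ x are {alfa, charlie, delta, echo}, {alfa, bravo, charlie, delta, echo}; each meets A ∖ {alfa}, so x IS a limit point.
  x = bravo: open {bravo, charlie} ∋ x has {bravo, charlie} ∩ (A ∖ {bravo}) = ∅, so x is NOT a limit point.
  x = charlie: open {charlie} ∋ x has {charlie} ∩ (A ∖ {charlie}) = ∅, so x is NOT a limit point.
  x = delta: open {charlie, delta} ∋ x has {charlie, delta} ∩ (A ∖ {delta}) = ∅, so x is NOT a limit point.
  x = echo: open {charlie, echo} ∋ x has {charlie, echo} ∩ (A ∖ {echo}) = ∅, so x is NOT a limit point.
Collecting: A' = {alfa}.


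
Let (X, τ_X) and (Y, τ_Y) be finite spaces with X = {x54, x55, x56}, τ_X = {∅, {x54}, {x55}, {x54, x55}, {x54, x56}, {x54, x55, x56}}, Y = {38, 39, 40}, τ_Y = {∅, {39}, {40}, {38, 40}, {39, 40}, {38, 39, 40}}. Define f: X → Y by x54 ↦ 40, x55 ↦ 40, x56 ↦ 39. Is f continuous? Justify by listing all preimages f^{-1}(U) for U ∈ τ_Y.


f is NOT continuous.

Compute f^{-1}(U) for each U ∈ τ_Y:
  U = ∅: f^{-1}(U) = ∅ ∈ τ_X ✓.
  U = {39}: f^{-1}(U) = {x56} ∉ τ_X ✗.
  U = {40}: f^{-1}(U) = {x54, x55} ∈ τ_X ✓.
  U = {38, 40}: f^{-1}(U) = {x54, x55} ∈ τ_X ✓.
  U = {39, 40}: f^{-1}(U) = {x54, x55, x56} ∈ τ_X ✓.
  U = {38, 39, 40}: f^{-1}(U) = {x54, x55, x56} ∈ τ_X ✓.
Found U = {39} with f^{-1}(U) = {x56} not in τ_X. Therefore f is NOT continuous.


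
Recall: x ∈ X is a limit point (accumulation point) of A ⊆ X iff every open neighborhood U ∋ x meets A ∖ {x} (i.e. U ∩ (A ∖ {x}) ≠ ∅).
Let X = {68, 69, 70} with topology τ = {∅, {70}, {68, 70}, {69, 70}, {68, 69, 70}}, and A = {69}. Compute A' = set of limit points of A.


A' = ∅

For each x ∈ X, list the open sets U ∈ τ with x ∈ U, then check whether U ∩ (A ∖ {x}) ≠ ∅ for every such U.
  x = 68: open {68, 70} ∋ x has {68, 70} ∩ (A ∖ {68}) = ∅, so x is NOT a limit point.
  x = 69: open {69, 70} ∋ x has {69, 70} ∩ (A ∖ {69}) = ∅, so x is NOT a limit point.
  x = 70: open {70} ∋ x has {70} ∩ (A ∖ {70}) = ∅, so x is NOT a limit point.
Collecting: A' = ∅.


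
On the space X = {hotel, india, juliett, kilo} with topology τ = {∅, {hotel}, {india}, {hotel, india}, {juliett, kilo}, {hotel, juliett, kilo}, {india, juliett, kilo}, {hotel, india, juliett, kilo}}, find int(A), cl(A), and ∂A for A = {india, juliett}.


int(A) = {india}, cl(A) = {india, juliett, kilo}, ∂A = {juliett, kilo}.

Closed sets in (X, τ) are complements of opens:
  closed(X, τ) = {∅, {hotel}, {india}, {hotel, india}, {juliett, kilo}, {hotel, juliett, kilo}, {india, juliett, kilo}, {hotel, india, juliett, kilo}}.
int(A) = ⋃ {U ∈ τ : U ⊆ A}. Opens contained in A: ∅, {india}.
Taking the union of these: int(A) = {india}.
cl(A) = ⋂ {C closed : A ⊆ C}. Closed sets containing A: {india, juliett, kilo}, {hotel, india, juliett, kilo}.
Intersecting these: cl(A) = {india, juliett, kilo}.
∂A = cl(A) ∖ int(A) = {india, juliett, kilo} ∖ {india} = {juliett, kilo}.


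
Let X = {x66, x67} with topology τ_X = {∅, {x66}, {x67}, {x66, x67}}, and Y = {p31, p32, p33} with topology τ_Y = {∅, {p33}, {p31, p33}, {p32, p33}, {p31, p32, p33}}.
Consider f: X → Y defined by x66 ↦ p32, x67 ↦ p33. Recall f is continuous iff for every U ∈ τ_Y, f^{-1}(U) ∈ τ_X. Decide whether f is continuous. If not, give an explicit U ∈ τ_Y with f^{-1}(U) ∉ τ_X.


f IS continuous.

Compute f^{-1}(U) for each U ∈ τ_Y:
  U = ∅: f^{-1}(U) = ∅ ∈ τ_X ✓.
  U = {p33}: f^{-1}(U) = {x67} ∈ τ_X ✓.
  U = {p31, p33}: f^{-1}(U) = {x67} ∈ τ_X ✓.
  U = {p32, p33}: f^{-1}(U) = {x66, x67} ∈ τ_X ✓.
  U = {p31, p32, p33}: f^{-1}(U) = {x66, x67} ∈ τ_X ✓.
Every preimage lies in τ_X, so f IS continuous.


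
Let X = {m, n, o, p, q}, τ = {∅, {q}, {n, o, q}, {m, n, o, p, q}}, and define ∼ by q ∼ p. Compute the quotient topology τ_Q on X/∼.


X/∼ = {[m], [n], [o], [p=q]}; |τ_Q| = 2.

Equivalence classes: [m], [n], [o], [p=q].
Quotient map π: X → X/∼ sends m ↦ [m], n ↦ [n], o ↦ [o], p ↦ [p=q], q ↦ [p=q].
For each subset V ⊆ X/∼, compute π^{-1}(V) ⊆ X and check whether π^{-1}(V) ∈ τ. V is open in τ_Q iff π^{-1}(V) ∈ τ.
  V = {}: π^{-1}(V) = ∅ ∈ τ ✓.
  V = {[m]}: π^{-1}(V) = {m} ∉ τ ✗.
  V = {[n]}: π^{-1}(V) = {n} ∉ τ ✗.
  V = {[m], [n]}: π^{-1}(V) = {m, n} ∉ τ ✗.
  V = {[o]}: π^{-1}(V) = {o} ∉ τ ✗.
  V = {[m], [o]}: π^{-1}(V) = {m, o} ∉ τ ✗.
  V = {[n], [o]}: π^{-1}(V) = {n, o} ∉ τ ✗.
  V = {[m], [n], [o]}: π^{-1}(V) = {m, n, o} ∉ τ ✗.
  V = {[p=q]}: π^{-1}(V) = {p, q} ∉ τ ✗.
  V = {[m], [p=q]}: π^{-1}(V) = {m, p, q} ∉ τ ✗.
  V = {[n], [p=q]}: π^{-1}(V) = {n, p, q} ∉ τ ✗.
  V = {[m], [n], [p=q]}: π^{-1}(V) = {m, n, p, q} ∉ τ ✗.
  V = {[o], [p=q]}: π^{-1}(V) = {o, p, q} ∉ τ ✗.
  V = {[m], [o], [p=q]}: π^{-1}(V) = {m, o, p, q} ∉ τ ✗.
  V = {[n], [o], [p=q]}: π^{-1}(V) = {n, o, p, q} ∉ τ ✗.
  V = {[m], [n], [o], [p=q]}: π^{-1}(V) = {m, n, o, p, q} ∈ τ ✓.
Open sets in the quotient: τ_Q = {{}, {[m], [n], [o], [p=q]}} (2 elements).


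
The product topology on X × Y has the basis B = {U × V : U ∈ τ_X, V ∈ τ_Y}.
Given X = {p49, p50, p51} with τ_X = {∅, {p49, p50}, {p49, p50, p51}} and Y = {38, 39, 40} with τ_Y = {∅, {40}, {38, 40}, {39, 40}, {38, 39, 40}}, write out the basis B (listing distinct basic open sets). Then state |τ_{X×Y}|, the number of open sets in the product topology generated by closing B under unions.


Basis B = {∅ × ∅, {p49, p50} × {40}, {p49, p50, p51} × {40}, {p49, p50} × {38, 40}, {p49, p50} × {39, 40}, {p49, p50} × {38, 39, 40}, {p49, p50, p51} × {38, 40}, {p49, p50, p51} × {39, 40}, {p49, p50, p51} × {38, 39, 40}}; |τ_{X×Y}| = 14.

Enumerate products U × V with U ∈ τ_X, V ∈ τ_Y (deduplicated):
  ∅ × ∅ = {} (∅)
  {p49, p50} × {40} = {(p49,40), (p50,40)}
  {p49, p50, p51} × {40} = {(p49,40), (p50,40), (p51,40)}
  {p49, p50} × {38, 40} = {(p49,38), (p49,40), (p50,38), (p50,40)}
  {p49, p50} × {39, 40} = {(p49,39), (p49,40), (p50,39), (p50,40)}
  {p49, p50} × {38, 39, 40} = {(p49,38), (p49,39), (p49,40), (p50,38), (p50,39), (p50,40)}
  {p49, p50, p51} × {38, 40} = {(p49,38), (p49,40), (p50,38), (p50,40), (p51,38), (p51,40)}
  {p49, p50, p51} × {39, 40} = {(p49,39), (p49,40), (p50,39), (p50,40), (p51,39), (p51,40)}
  {p49, p50, p51} × {38, 39, 40} = {(p49,38), (p49,39), (p49,40), (p50,38), (p50,39), (p50,40), (p51,38), (p51,39), (p51,40)}
These 9 distinct sets form the basis B.
Close under arbitrary unions to get τ_{X×Y}; counting gives |τ_{X×Y}| = 14.


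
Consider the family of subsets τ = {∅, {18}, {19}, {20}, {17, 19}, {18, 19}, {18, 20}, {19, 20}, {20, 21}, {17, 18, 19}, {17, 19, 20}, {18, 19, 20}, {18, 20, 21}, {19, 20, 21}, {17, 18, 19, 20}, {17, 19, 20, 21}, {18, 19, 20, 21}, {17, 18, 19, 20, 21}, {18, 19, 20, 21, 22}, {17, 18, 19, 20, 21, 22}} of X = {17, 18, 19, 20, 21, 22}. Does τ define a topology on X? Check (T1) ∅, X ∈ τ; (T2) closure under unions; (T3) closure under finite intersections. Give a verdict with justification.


τ IS a topology on X.

Axiom (T1): ∅ ∈ τ? Yes; X ∈ τ? Yes.
Axiom (T2/T3): check pairwise unions and intersections of members of τ.
All pairwise intersections and unions checked — each lies in τ. Therefore τ satisfies (T1), (T2), (T3): it IS a topology on X.


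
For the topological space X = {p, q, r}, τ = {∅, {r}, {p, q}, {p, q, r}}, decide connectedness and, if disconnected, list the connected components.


(X, τ) is disconnected; components = [{r}, {p, q}].

Find clopen sets (U ∈ τ with X ∖ U ∈ τ):
  U = ∅, X ∖ U = {p, q, r} — both open, so U is clopen.
  U = {r}, X ∖ U = {p, q} — both open, so U is clopen.
  U = {p, q}, X ∖ U = {r} — both open, so U is clopen.
  U = {p, q, r}, X ∖ U = ∅ — both open, so U is clopen.
Nontrivial clopen(s) exist: e.g. {p, q}. So (X, τ) is disconnected.
Compute connected components by grouping points that agree on all clopens:
  component: {r}
  component: {p, q}


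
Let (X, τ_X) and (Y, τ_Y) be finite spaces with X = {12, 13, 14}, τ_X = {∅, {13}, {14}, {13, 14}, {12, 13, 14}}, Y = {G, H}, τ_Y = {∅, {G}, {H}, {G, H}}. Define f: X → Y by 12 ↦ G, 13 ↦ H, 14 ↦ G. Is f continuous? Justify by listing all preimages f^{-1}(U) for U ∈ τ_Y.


f is NOT continuous.

Compute f^{-1}(U) for each U ∈ τ_Y:
  U = ∅: f^{-1}(U) = ∅ ∈ τ_X ✓.
  U = {G}: f^{-1}(U) = {12, 14} ∉ τ_X ✗.
  U = {H}: f^{-1}(U) = {13} ∈ τ_X ✓.
  U = {G, H}: f^{-1}(U) = {12, 13, 14} ∈ τ_X ✓.
Found U = {G} with f^{-1}(U) = {12, 14} not in τ_X. Therefore f is NOT continuous.


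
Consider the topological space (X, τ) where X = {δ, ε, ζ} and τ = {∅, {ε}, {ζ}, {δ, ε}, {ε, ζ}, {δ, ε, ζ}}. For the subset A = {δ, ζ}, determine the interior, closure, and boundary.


int(A) = {ζ}, cl(A) = {δ, ζ}, ∂A = {δ}.

Closed sets in (X, τ) are complements of opens:
  closed(X, τ) = {∅, {δ}, {ζ}, {δ, ε}, {δ, ζ}, {δ, ε, ζ}}.
int(A) = ⋃ {U ∈ τ : U ⊆ A}. Opens contained in A: ∅, {ζ}.
Taking the union of these: int(A) = {ζ}.
cl(A) = ⋂ {C closed : A ⊆ C}. Closed sets containing A: {δ, ζ}, {δ, ε, ζ}.
Intersecting these: cl(A) = {δ, ζ}.
∂A = cl(A) ∖ int(A) = {δ, ζ} ∖ {ζ} = {δ}.
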